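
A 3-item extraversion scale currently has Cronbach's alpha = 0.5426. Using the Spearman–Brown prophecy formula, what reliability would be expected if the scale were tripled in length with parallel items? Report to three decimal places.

predicted reliability = 0.781

Length factor m = 3
α' = m·α / (1 + (m−1)·α)
   = 3 × 0.5426 / (1 + (3 − 1) × 0.5426)
   = 1.6278 / 2.0852 = 0.781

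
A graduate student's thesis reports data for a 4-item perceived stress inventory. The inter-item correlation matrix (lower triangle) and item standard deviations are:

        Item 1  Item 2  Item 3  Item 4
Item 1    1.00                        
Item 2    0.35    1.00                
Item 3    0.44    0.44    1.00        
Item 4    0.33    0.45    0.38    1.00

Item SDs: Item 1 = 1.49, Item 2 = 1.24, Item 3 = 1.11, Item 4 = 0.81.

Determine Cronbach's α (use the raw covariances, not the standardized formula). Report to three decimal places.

Cronbach's α = 0.705

Σσ²ᵢ = 1.49² + 1.24² + 1.11² + 0.81² = 5.6459
Covariances σ_ij = r_ij · s_i · s_j:
  σ(Item 1,Item 2) = 0.35 × 1.49 × 1.24 = 0.6467
  σ(Item 1,Item 3) = 0.44 × 1.49 × 1.11 = 0.7277
  σ(Item 1,Item 4) = 0.33 × 1.49 × 0.81 = 0.3983
  σ(Item 2,Item 3) = 0.44 × 1.24 × 1.11 = 0.6056
  σ(Item 2,Item 4) = 0.45 × 1.24 × 0.81 = 0.4520
  σ(Item 3,Item 4) = 0.38 × 1.11 × 0.81 = 0.3417
σ²_T = Σσ²ᵢ + 2·Σσ_ij = 5.6459 + 2 × 3.1720 = 11.9899
α = (4/3)·(1 − 5.6459/11.9899) = 0.705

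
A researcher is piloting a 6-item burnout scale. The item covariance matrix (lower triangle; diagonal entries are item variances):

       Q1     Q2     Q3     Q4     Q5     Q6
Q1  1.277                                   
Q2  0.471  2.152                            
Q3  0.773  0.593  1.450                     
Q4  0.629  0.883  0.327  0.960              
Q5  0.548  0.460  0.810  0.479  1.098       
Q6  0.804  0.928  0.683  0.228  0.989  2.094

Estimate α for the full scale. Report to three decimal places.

α = 0.816

ΣVar(i) = 1.277 + 2.152 + 1.450 + 0.960 + 1.098 + 2.094 = 9.031
Sum of the distinct covariances = 9.605
σ²_total = 9.031 + 2 × 9.605 = 28.241
α = (k/(k−1))·(1 − ΣVar(i)/σ²_total) = (6/5)·(1 − 9.031/28.241) = 0.816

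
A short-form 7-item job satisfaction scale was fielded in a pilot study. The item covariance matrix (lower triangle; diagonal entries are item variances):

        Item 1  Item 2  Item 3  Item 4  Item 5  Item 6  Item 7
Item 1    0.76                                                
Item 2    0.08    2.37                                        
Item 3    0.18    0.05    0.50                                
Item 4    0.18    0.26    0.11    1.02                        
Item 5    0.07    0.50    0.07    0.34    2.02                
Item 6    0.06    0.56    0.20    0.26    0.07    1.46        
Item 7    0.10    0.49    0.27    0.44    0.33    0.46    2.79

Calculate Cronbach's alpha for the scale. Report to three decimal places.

Cronbach's alpha = 0.562

Σσ²ᵢ = 0.76 + 2.37 + 0.50 + 1.02 + 2.02 + 1.46 + 2.79 = 10.92
Σ_{i<j} σ_ij = 5.08
total variance = 10.92 + 2 × 5.08 = 21.08
α = (k/(k−1))·(1 − Σσ²ᵢ/total variance) = (7/6)·(1 − 10.92/21.08) = 0.562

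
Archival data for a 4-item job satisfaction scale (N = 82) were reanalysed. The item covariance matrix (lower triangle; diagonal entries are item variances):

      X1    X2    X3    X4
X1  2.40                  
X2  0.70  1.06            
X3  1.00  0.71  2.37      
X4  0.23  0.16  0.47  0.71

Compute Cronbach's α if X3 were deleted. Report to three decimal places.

Cronbach's α = 0.515

Remaining items: X1, X2, X4 (k = 3).
Σσᵢ² = 2.40 + 1.06 + 0.71 = 4.17
σ²_total = 4.17 + 2 × 1.09 = 6.35
α (item deleted) = (3/2)·(1 − 4.17/6.35) = 0.515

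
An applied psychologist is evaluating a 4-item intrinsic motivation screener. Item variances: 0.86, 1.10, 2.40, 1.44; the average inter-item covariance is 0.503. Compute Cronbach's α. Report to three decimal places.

ΣVar(i) = 0.86 + 1.10 + 2.40 + 1.44 = 5.80
Sum of the 6 distinct covariances = 6 × 0.503 = 3.018
Var(T) = ΣVar(i) + 2·Σcov = 5.80 + 2 × 3.018 = 11.836
α = (4/3)·(1 − 5.80/11.836) = 0.680

Cronbach's α = 0.680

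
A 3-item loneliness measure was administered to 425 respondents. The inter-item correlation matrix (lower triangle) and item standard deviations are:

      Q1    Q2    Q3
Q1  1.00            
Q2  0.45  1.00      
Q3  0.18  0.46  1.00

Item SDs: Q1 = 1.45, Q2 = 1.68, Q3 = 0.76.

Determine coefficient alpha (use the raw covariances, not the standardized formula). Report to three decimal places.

coefficient alpha = 0.609

Σσ²ᵢ = 1.45² + 1.68² + 0.76² = 5.5025
Covariances σ_ij = r_ij · s_i · s_j:
  σ(Q1,Q2) = 0.45 × 1.45 × 1.68 = 1.0962
  σ(Q1,Q3) = 0.18 × 1.45 × 0.76 = 0.1984
  σ(Q2,Q3) = 0.46 × 1.68 × 0.76 = 0.5873
σ²_T = Σσ²ᵢ + 2·Σσ_ij = 5.5025 + 2 × 1.8819 = 9.2663
α = (3/2)·(1 − 5.5025/9.2663) = 0.609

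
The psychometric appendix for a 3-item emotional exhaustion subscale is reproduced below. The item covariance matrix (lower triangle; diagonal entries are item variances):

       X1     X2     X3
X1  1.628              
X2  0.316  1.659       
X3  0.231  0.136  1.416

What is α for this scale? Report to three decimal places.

α = 0.338

Σσᵢ² = 1.628 + 1.659 + 1.416 = 4.703
Σ_{i<j} σ_ij = 0.683
Var(T) = 4.703 + 2 × 0.683 = 6.069
α = (k/(k−1))·(1 − Σσᵢ²/Var(T)) = (3/2)·(1 − 4.703/6.069) = 0.338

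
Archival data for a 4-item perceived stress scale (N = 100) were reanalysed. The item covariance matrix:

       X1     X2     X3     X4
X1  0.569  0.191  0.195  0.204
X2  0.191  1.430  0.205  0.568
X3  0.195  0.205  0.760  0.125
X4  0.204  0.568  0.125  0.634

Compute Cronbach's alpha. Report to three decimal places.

Cronbach's alpha = 0.623

Σσᵢ² = 0.569 + 1.430 + 0.760 + 0.634 = 3.393
Sum of the distinct covariances = 1.488
total variance = 3.393 + 2 × 1.488 = 6.369
α = (k/(k−1))·(1 − Σσᵢ²/total variance) = (4/3)·(1 − 3.393/6.369) = 0.623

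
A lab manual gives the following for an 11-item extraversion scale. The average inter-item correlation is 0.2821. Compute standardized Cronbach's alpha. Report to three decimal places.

Standardized α = k·r̄ / (1 + (k−1)·r̄) = 11 × 0.2821 / (1 + 10 × 0.2821)
  = 3.1031 / 3.8210 = 0.812

standardized Cronbach's alpha = 0.812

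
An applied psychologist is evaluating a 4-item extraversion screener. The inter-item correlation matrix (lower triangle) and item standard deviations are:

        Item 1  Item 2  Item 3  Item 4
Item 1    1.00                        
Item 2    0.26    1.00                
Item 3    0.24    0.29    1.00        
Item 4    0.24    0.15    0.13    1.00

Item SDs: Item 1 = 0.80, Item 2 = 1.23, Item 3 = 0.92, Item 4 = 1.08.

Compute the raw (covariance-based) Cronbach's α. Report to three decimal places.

α = 0.512

Σσ²ᵢ = 0.80² + 1.23² + 0.92² + 1.08² = 4.1657
Covariances σ_ij = r_ij · s_i · s_j:
  σ(Item 1,Item 2) = 0.26 × 0.80 × 1.23 = 0.2558
  σ(Item 1,Item 3) = 0.24 × 0.80 × 0.92 = 0.1766
  σ(Item 1,Item 4) = 0.24 × 0.80 × 1.08 = 0.2074
  σ(Item 2,Item 3) = 0.29 × 1.23 × 0.92 = 0.3282
  σ(Item 2,Item 4) = 0.15 × 1.23 × 1.08 = 0.1993
  σ(Item 3,Item 4) = 0.13 × 0.92 × 1.08 = 0.1292
σ²_T = Σσ²ᵢ + 2·Σσ_ij = 4.1657 + 2 × 1.2965 = 6.7587
α = (4/3)·(1 − 4.1657/6.7587) = 0.512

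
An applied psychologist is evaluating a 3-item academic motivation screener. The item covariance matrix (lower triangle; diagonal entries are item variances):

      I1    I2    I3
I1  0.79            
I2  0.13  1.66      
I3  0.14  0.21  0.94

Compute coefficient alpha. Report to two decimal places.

Σσᵢ² = 0.79 + 1.66 + 0.94 = 3.39
Sum of the distinct covariances = 0.48
σ²_total = 3.39 + 2 × 0.48 = 4.35
α = (k/(k−1))·(1 − Σσᵢ²/σ²_total) = (3/2)·(1 − 3.39/4.35) = 0.33

coefficient alpha = 0.33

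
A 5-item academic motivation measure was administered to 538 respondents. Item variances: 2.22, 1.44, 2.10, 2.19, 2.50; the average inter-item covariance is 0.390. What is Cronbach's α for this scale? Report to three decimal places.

Cronbach's α = 0.534

ΣVar(i) = 2.22 + 1.44 + 2.10 + 2.19 + 2.50 = 10.45
Sum of the 10 distinct covariances = 10 × 0.390 = 3.900
total variance = ΣVar(i) + 2·Σcov = 10.45 + 2 × 3.900 = 18.250
α = (5/4)·(1 − 10.45/18.250) = 0.534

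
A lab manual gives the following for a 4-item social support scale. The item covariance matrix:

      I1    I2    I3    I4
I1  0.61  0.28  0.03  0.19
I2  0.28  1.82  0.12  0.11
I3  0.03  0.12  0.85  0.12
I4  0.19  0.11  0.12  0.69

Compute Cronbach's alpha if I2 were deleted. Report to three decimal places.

Remaining items: I1, I3, I4 (k = 3).
Σσᵢ² = 0.61 + 0.85 + 0.69 = 2.15
σ²_total = 2.15 + 2 × 0.34 = 2.83
α (item deleted) = (3/2)·(1 − 2.15/2.83) = 0.360

α = 0.360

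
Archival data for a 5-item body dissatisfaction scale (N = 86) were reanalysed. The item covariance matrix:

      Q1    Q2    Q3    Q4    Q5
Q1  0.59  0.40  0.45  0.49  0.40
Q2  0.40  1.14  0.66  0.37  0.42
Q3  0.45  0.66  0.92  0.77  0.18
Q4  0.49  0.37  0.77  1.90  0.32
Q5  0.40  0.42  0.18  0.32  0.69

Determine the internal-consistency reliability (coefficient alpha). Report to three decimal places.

Σσ²ᵢ = 0.59 + 1.14 + 0.92 + 1.90 + 0.69 = 5.24
Σ_{i<j} σ_ij = 4.46
σ²_total = 5.24 + 2 × 4.46 = 14.16
α = (k/(k−1))·(1 − Σσ²ᵢ/σ²_total) = (5/4)·(1 − 5.24/14.16) = 0.787

coefficient alpha = 0.787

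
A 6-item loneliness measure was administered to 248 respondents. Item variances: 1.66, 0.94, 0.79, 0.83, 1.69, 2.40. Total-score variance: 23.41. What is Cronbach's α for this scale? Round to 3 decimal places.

Cronbach's α = 0.774

Σσ²ᵢ = 1.66 + 0.94 + 0.79 + 0.83 + 1.69 + 2.40 = 8.31
α = (k/(k−1))·(1 − Σσ²ᵢ/total variance) = (6/5)·(1 − 8.31/23.41) = 0.774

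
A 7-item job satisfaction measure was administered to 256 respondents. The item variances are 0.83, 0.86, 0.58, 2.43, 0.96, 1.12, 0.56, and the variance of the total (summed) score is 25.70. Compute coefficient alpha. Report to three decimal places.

α = 0.833

Σσ²ᵢ = 0.83 + 0.86 + 0.58 + 2.43 + 0.96 + 1.12 + 0.56 = 7.34
α = (k/(k−1))·(1 − Σσ²ᵢ/σ²_total) = (7/6)·(1 − 7.34/25.70) = 0.833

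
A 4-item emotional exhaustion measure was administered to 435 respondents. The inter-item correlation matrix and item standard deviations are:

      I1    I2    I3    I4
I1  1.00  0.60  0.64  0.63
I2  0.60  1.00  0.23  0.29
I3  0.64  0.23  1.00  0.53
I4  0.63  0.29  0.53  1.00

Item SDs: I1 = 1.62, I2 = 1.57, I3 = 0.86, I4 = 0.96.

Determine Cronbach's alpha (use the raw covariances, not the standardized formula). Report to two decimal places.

Cronbach's alpha = 0.77

Σσ²ᵢ = 1.62² + 1.57² + 0.86² + 0.96² = 6.7505
Covariances σ_ij = r_ij · s_i · s_j:
  σ(I1,I2) = 0.60 × 1.62 × 1.57 = 1.5260
  σ(I1,I3) = 0.64 × 1.62 × 0.86 = 0.8916
  σ(I1,I4) = 0.63 × 1.62 × 0.96 = 0.9798
  σ(I2,I3) = 0.23 × 1.57 × 0.86 = 0.3105
  σ(I2,I4) = 0.29 × 1.57 × 0.96 = 0.4371
  σ(I3,I4) = 0.53 × 0.86 × 0.96 = 0.4376
σ²_T = Σσ²ᵢ + 2·Σσ_ij = 6.7505 + 2 × 4.5826 = 15.9157
α = (4/3)·(1 − 6.7505/15.9157) = 0.77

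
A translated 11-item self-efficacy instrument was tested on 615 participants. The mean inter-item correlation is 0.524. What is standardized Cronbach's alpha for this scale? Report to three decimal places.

Standardized α = k·r̄ / (1 + (k−1)·r̄) = 11 × 0.524 / (1 + 10 × 0.524)
  = 5.7640 / 6.2400 = 0.924

α = 0.924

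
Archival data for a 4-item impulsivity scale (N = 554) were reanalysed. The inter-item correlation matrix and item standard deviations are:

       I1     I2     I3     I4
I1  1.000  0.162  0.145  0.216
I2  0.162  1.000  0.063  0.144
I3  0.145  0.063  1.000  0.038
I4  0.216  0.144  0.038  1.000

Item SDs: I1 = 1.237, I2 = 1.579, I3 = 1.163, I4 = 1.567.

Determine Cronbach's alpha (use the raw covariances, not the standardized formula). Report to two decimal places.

Σσ²ᵢ = 1.237² + 1.579² + 1.163² + 1.567² = 7.8315
Covariances σ_ij = r_ij · s_i · s_j:
  σ(I1,I2) = 0.162 × 1.237 × 1.579 = 0.3164
  σ(I1,I3) = 0.145 × 1.237 × 1.163 = 0.2086
  σ(I1,I4) = 0.216 × 1.237 × 1.567 = 0.4187
  σ(I2,I3) = 0.063 × 1.579 × 1.163 = 0.1157
  σ(I2,I4) = 0.144 × 1.579 × 1.567 = 0.3563
  σ(I3,I4) = 0.038 × 1.163 × 1.567 = 0.0693
σ²_T = Σσ²ᵢ + 2·Σσ_ij = 7.8315 + 2 × 1.4850 = 10.8015
α = (4/3)·(1 − 7.8315/10.8015) = 0.37

Cronbach's alpha = 0.37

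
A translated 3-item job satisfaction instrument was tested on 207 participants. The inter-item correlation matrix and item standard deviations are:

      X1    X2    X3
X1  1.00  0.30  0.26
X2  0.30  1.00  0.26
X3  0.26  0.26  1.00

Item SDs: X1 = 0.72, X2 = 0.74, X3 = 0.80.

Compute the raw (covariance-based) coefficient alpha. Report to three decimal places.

Σσ²ᵢ = 0.72² + 0.74² + 0.80² = 1.7060
Covariances σ_ij = r_ij · s_i · s_j:
  σ(X1,X2) = 0.30 × 0.72 × 0.74 = 0.1598
  σ(X1,X3) = 0.26 × 0.72 × 0.80 = 0.1498
  σ(X2,X3) = 0.26 × 0.74 × 0.80 = 0.1539
σ²_T = Σσ²ᵢ + 2·Σσ_ij = 1.7060 + 2 × 0.4635 = 2.6330
α = (3/2)·(1 − 1.7060/2.6330) = 0.528

coefficient alpha = 0.528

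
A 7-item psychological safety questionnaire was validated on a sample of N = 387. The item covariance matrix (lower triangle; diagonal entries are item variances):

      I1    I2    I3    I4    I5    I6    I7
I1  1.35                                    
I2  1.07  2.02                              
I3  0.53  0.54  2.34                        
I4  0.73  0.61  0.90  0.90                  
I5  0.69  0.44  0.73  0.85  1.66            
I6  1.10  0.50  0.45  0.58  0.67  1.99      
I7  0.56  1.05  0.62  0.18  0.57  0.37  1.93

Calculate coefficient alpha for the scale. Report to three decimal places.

ΣVar(i) = 1.35 + 2.02 + 2.34 + 0.90 + 1.66 + 1.99 + 1.93 = 12.19
Sum of the distinct covariances = 13.74
Var(T) = 12.19 + 2 × 13.74 = 39.67
α = (k/(k−1))·(1 − ΣVar(i)/Var(T)) = (7/6)·(1 − 12.19/39.67) = 0.808

coefficient alpha = 0.808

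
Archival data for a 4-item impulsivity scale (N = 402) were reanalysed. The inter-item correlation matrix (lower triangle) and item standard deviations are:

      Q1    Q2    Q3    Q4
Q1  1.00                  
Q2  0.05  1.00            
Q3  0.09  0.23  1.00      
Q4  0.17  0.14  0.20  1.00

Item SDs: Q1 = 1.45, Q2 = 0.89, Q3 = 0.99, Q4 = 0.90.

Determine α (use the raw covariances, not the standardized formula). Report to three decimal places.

Σσ²ᵢ = 1.45² + 0.89² + 0.99² + 0.90² = 4.6847
Covariances σ_ij = r_ij · s_i · s_j:
  σ(Q1,Q2) = 0.05 × 1.45 × 0.89 = 0.0645
  σ(Q1,Q3) = 0.09 × 1.45 × 0.99 = 0.1292
  σ(Q1,Q4) = 0.17 × 1.45 × 0.90 = 0.2218
  σ(Q2,Q3) = 0.23 × 0.89 × 0.99 = 0.2027
  σ(Q2,Q4) = 0.14 × 0.89 × 0.90 = 0.1121
  σ(Q3,Q4) = 0.20 × 0.99 × 0.90 = 0.1782
σ²_T = Σσ²ᵢ + 2·Σσ_ij = 4.6847 + 2 × 0.9085 = 6.5017
α = (4/3)·(1 − 4.6847/6.5017) = 0.373

α = 0.373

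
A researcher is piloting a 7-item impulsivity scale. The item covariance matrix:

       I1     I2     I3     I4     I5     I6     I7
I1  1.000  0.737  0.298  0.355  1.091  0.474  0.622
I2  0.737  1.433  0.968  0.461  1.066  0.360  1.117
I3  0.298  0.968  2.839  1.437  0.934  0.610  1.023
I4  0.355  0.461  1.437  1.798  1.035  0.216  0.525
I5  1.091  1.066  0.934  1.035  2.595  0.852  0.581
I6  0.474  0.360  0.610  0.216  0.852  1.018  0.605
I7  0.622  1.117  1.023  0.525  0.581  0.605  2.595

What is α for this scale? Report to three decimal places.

α = 0.815

ΣVar(i) = 1.000 + 1.433 + 2.839 + 1.798 + 2.595 + 1.018 + 2.595 = 13.278
Σ_{i<j} σ_ij = 15.367
Var(T) = 13.278 + 2 × 15.367 = 44.012
α = (k/(k−1))·(1 − ΣVar(i)/Var(T)) = (7/6)·(1 − 13.278/44.012) = 0.815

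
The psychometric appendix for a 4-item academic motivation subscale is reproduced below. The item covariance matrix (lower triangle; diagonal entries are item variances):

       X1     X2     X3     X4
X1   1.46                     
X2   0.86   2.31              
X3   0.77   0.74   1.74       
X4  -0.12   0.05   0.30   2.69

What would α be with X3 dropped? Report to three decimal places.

Remaining items: X1, X2, X4 (k = 3).
Σσ²ᵢ = 1.46 + 2.31 + 2.69 = 6.46
Var(T) = 6.46 + 2 × 0.79 = 8.04
α (item deleted) = (3/2)·(1 − 6.46/8.04) = 0.295

α = 0.295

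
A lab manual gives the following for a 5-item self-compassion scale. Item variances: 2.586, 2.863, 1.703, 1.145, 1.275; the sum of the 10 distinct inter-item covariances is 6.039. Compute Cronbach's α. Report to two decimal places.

ΣVar(i) = 2.586 + 2.863 + 1.703 + 1.145 + 1.275 = 9.572
Sum of distinct covariances = 6.039
total variance = ΣVar(i) + 2·Σcov = 9.572 + 2 × 6.039 = 21.650
α = (5/4)·(1 − 9.572/21.650) = 0.70

Cronbach's α = 0.70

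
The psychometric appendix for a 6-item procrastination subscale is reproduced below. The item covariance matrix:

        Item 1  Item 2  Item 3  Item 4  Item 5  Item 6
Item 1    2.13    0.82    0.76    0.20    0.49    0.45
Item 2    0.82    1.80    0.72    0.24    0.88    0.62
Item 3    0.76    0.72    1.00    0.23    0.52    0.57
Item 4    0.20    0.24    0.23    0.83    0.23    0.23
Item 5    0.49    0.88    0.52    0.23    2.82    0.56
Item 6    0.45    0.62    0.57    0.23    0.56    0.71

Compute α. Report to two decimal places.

ΣVar(i) = 2.13 + 1.80 + 1.00 + 0.83 + 2.82 + 0.71 = 9.29
Sum of the distinct covariances = 7.52
total variance = 9.29 + 2 × 7.52 = 24.33
α = (k/(k−1))·(1 − ΣVar(i)/total variance) = (6/5)·(1 − 9.29/24.33) = 0.74

α = 0.74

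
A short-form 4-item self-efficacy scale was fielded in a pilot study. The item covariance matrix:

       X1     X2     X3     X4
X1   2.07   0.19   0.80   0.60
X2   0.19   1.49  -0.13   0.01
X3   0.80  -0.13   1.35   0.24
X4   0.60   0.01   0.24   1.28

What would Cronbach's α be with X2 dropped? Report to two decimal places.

α = 0.62

Remaining items: X1, X3, X4 (k = 3).
sum of item variances = 2.07 + 1.35 + 1.28 = 4.70
total variance = 4.70 + 2 × 1.64 = 7.98
α (item deleted) = (3/2)·(1 − 4.70/7.98) = 0.62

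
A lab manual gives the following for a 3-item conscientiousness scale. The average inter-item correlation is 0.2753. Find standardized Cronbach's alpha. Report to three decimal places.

standardized Cronbach's alpha = 0.533

Standardized α = k·r̄ / (1 + (k−1)·r̄) = 3 × 0.2753 / (1 + 2 × 0.2753)
  = 0.8259 / 1.5506 = 0.533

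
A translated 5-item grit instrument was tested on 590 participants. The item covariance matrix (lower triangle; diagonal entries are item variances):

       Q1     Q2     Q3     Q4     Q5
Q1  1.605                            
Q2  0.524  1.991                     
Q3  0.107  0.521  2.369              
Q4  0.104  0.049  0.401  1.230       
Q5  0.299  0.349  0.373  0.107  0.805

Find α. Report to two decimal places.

α = 0.52

Σσᵢ² = 1.605 + 1.991 + 2.369 + 1.230 + 0.805 = 8.000
Sum of the distinct covariances = 2.834
Var(T) = 8.000 + 2 × 2.834 = 13.668
α = (k/(k−1))·(1 − Σσᵢ²/Var(T)) = (5/4)·(1 − 8.000/13.668) = 0.52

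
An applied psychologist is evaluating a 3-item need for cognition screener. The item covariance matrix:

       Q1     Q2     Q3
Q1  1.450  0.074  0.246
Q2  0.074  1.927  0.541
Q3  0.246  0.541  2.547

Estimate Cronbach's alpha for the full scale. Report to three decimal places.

Cronbach's alpha = 0.338

Σσ²ᵢ = 1.450 + 1.927 + 2.547 = 5.924
Σ_{i<j} σ_ij = 0.861
σ²_total = 5.924 + 2 × 0.861 = 7.646
α = (k/(k−1))·(1 − Σσ²ᵢ/σ²_total) = (3/2)·(1 − 5.924/7.646) = 0.338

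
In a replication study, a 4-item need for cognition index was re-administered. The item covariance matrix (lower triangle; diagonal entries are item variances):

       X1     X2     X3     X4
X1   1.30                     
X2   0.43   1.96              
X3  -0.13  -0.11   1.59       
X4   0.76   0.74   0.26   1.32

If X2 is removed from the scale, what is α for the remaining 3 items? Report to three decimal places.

α = 0.446

Remaining items: X1, X3, X4 (k = 3).
Σσ²ᵢ = 1.30 + 1.59 + 1.32 = 4.21
total variance = 4.21 + 2 × 0.89 = 5.99
α (item deleted) = (3/2)·(1 − 4.21/5.99) = 0.446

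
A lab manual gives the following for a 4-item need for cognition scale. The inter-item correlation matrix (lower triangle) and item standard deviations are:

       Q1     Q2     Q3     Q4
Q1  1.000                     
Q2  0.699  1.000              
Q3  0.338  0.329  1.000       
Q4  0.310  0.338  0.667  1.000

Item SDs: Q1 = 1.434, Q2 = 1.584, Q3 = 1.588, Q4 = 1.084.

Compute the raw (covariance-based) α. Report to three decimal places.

α = 0.755

Σσ²ᵢ = 1.434² + 1.584² + 1.588² + 1.084² = 8.2622
Covariances σ_ij = r_ij · s_i · s_j:
  σ(Q1,Q2) = 0.699 × 1.434 × 1.584 = 1.5877
  σ(Q1,Q3) = 0.338 × 1.434 × 1.588 = 0.7697
  σ(Q1,Q4) = 0.310 × 1.434 × 1.084 = 0.4819
  σ(Q2,Q3) = 0.329 × 1.584 × 1.588 = 0.8276
  σ(Q2,Q4) = 0.338 × 1.584 × 1.084 = 0.5804
  σ(Q3,Q4) = 0.667 × 1.588 × 1.084 = 1.1482
σ²_T = Σσ²ᵢ + 2·Σσ_ij = 8.2622 + 2 × 5.3955 = 19.0532
α = (4/3)·(1 − 8.2622/19.0532) = 0.755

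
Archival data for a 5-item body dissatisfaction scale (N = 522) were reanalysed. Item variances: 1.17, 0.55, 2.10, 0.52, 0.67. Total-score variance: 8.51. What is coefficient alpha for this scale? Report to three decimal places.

α = 0.514

Σσ²ᵢ = 1.17 + 0.55 + 2.10 + 0.52 + 0.67 = 5.01
α = (k/(k−1))·(1 − Σσ²ᵢ/σ²_total) = (5/4)·(1 − 5.01/8.51) = 0.514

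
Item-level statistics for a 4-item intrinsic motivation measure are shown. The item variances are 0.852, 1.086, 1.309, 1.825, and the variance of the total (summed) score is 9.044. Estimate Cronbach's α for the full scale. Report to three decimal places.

α = 0.586

Σσᵢ² = 0.852 + 1.086 + 1.309 + 1.825 = 5.072
α = (k/(k−1))·(1 − Σσᵢ²/σ²_total) = (4/3)·(1 − 5.072/9.044) = 0.586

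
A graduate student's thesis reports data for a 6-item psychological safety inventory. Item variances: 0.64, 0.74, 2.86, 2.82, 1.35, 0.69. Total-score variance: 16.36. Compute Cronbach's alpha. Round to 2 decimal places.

α = 0.53

sum of item variances = 0.64 + 0.74 + 2.86 + 2.82 + 1.35 + 0.69 = 9.10
α = (k/(k−1))·(1 − sum of item variances/σ²_T) = (6/5)·(1 − 9.10/16.36) = 0.53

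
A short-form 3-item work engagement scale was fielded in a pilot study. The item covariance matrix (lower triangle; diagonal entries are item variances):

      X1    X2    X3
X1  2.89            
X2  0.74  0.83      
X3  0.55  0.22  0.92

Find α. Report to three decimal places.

Σσ²ᵢ = 2.89 + 0.83 + 0.92 = 4.64
Sum of off-diagonal covariances = 1.51
σ²_total = 4.64 + 2 × 1.51 = 7.66
α = (k/(k−1))·(1 − Σσ²ᵢ/σ²_total) = (3/2)·(1 − 4.64/7.66) = 0.591

α = 0.591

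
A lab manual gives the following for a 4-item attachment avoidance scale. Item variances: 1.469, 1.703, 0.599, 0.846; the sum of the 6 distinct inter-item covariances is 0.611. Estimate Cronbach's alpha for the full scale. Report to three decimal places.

ΣVar(i) = 1.469 + 1.703 + 0.599 + 0.846 = 4.617
Sum of distinct covariances = 0.611
σ²_T = ΣVar(i) + 2·Σcov = 4.617 + 2 × 0.611 = 5.839
α = (4/3)·(1 − 4.617/5.839) = 0.279

α = 0.279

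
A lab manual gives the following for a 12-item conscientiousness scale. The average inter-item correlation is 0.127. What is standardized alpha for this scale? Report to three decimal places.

Standardized α = k·r̄ / (1 + (k−1)·r̄) = 12 × 0.127 / (1 + 11 × 0.127)
  = 1.5240 / 2.3970 = 0.636

α = 0.636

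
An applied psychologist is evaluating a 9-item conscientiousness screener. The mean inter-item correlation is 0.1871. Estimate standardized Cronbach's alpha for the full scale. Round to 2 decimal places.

Standardized α = k·r̄ / (1 + (k−1)·r̄) = 9 × 0.1871 / (1 + 8 × 0.1871)
  = 1.6839 / 2.4968 = 0.67

standardized Cronbach's alpha = 0.67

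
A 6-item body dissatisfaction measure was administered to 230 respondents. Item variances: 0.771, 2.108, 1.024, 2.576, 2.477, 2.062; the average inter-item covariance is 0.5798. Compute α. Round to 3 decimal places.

α = 0.735

sum of item variances = 0.771 + 2.108 + 1.024 + 2.576 + 2.477 + 2.062 = 11.018
Sum of the 15 distinct covariances = 15 × 0.5798 = 8.6970
total variance = sum of item variances + 2·Σcov = 11.018 + 2 × 8.6970 = 28.4120
α = (6/5)·(1 − 11.018/28.4120) = 0.735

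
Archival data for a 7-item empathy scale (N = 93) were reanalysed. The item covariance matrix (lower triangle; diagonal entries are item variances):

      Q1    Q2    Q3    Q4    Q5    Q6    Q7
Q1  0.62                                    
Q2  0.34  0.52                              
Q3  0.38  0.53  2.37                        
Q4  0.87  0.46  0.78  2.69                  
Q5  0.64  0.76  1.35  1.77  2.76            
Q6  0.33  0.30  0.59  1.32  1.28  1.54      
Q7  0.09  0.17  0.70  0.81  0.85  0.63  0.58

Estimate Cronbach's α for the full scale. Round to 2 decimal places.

Σσ²ᵢ = 0.62 + 0.52 + 2.37 + 2.69 + 2.76 + 1.54 + 0.58 = 11.08
Σ_{i<j} σ_ij = 14.95
total variance = 11.08 + 2 × 14.95 = 40.98
α = (k/(k−1))·(1 − Σσ²ᵢ/total variance) = (7/6)·(1 − 11.08/40.98) = 0.85

Cronbach's α = 0.85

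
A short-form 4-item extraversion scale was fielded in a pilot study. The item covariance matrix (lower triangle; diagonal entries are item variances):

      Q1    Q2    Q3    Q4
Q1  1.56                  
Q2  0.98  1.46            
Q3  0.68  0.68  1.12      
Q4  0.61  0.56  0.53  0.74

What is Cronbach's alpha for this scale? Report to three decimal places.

Cronbach's alpha = 0.831

Σσ²ᵢ = 1.56 + 1.46 + 1.12 + 0.74 = 4.88
Sum of off-diagonal covariances = 4.04
σ²_T = 4.88 + 2 × 4.04 = 12.96
α = (k/(k−1))·(1 − Σσ²ᵢ/σ²_T) = (4/3)·(1 − 4.88/12.96) = 0.831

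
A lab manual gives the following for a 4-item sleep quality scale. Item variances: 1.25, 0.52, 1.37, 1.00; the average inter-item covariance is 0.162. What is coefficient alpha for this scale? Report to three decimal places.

sum of item variances = 1.25 + 0.52 + 1.37 + 1.00 = 4.14
Sum of the 6 distinct covariances = 6 × 0.162 = 0.972
total variance = sum of item variances + 2·Σcov = 4.14 + 2 × 0.972 = 6.084
α = (4/3)·(1 − 4.14/6.084) = 0.426

α = 0.426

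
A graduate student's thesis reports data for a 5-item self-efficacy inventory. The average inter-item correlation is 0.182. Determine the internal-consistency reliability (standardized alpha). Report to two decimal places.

Standardized α = k·r̄ / (1 + (k−1)·r̄) = 5 × 0.182 / (1 + 4 × 0.182)
  = 0.9100 / 1.7280 = 0.53

standardized alpha = 0.53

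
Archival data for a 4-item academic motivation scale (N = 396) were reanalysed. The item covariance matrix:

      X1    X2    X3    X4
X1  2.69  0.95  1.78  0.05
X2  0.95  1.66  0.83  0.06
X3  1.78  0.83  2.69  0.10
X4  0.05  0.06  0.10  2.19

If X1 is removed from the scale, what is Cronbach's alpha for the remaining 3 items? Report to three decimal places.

Remaining items: X2, X3, X4 (k = 3).
ΣVar(i) = 1.66 + 2.69 + 2.19 = 6.54
total variance = 6.54 + 2 × 0.99 = 8.52
α (item deleted) = (3/2)·(1 − 6.54/8.52) = 0.349

α = 0.349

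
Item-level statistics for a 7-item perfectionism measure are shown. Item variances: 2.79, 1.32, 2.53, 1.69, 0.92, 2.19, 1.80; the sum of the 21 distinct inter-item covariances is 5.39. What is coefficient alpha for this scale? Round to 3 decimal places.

ΣVar(i) = 2.79 + 1.32 + 2.53 + 1.69 + 0.92 + 2.19 + 1.80 = 13.24
Sum of distinct covariances = 5.39
σ²_T = ΣVar(i) + 2·Σcov = 13.24 + 2 × 5.39 = 24.02
α = (7/6)·(1 − 13.24/24.02) = 0.524

coefficient alpha = 0.524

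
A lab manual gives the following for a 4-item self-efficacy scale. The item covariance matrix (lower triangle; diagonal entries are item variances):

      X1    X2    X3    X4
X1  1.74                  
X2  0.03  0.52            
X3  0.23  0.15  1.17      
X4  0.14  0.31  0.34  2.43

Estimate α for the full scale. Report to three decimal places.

Σσ²ᵢ = 1.74 + 0.52 + 1.17 + 2.43 = 5.86
Sum of the distinct covariances = 1.20
total variance = 5.86 + 2 × 1.20 = 8.26
α = (k/(k−1))·(1 − Σσ²ᵢ/total variance) = (4/3)·(1 − 5.86/8.26) = 0.387

α = 0.387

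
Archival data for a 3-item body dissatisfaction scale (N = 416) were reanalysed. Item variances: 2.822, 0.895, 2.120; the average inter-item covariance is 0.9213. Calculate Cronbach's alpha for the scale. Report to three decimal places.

Σσᵢ² = 2.822 + 0.895 + 2.120 = 5.837
Sum of the 3 distinct covariances = 3 × 0.9213 = 2.7639
σ²_total = Σσᵢ² + 2·Σcov = 5.837 + 2 × 2.7639 = 11.3648
α = (3/2)·(1 − 5.837/11.3648) = 0.730

α = 0.730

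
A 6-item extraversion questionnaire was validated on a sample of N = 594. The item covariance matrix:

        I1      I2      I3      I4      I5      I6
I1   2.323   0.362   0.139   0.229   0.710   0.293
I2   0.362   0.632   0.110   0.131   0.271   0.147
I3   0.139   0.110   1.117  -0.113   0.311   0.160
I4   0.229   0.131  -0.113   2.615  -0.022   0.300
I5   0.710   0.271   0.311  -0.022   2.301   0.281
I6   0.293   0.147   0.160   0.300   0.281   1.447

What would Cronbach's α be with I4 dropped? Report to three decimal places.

Remaining items: I1, I2, I3, I5, I6 (k = 5).
Σσᵢ² = 2.323 + 0.632 + 1.117 + 2.301 + 1.447 = 7.820
Var(T) = 7.820 + 2 × 2.784 = 13.388
α (item deleted) = (5/4)·(1 − 7.820/13.388) = 0.520

Cronbach's α = 0.520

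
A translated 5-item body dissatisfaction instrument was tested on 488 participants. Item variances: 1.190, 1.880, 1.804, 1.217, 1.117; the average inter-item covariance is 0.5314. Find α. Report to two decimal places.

ΣVar(i) = 1.190 + 1.880 + 1.804 + 1.217 + 1.117 = 7.208
Sum of the 10 distinct covariances = 10 × 0.5314 = 5.3140
total variance = ΣVar(i) + 2·Σcov = 7.208 + 2 × 5.3140 = 17.8360
α = (5/4)·(1 − 7.208/17.8360) = 0.74

α = 0.74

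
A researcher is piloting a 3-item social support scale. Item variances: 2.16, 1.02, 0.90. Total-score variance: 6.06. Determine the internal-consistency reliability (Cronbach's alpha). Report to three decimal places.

sum of item variances = 2.16 + 1.02 + 0.90 = 4.08
α = (k/(k−1))·(1 − sum of item variances/Var(T)) = (3/2)·(1 − 4.08/6.06) = 0.490

Cronbach's alpha = 0.490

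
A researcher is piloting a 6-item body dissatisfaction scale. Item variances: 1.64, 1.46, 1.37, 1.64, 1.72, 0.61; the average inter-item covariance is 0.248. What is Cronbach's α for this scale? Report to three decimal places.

sum of item variances = 1.64 + 1.46 + 1.37 + 1.64 + 1.72 + 0.61 = 8.44
Sum of the 15 distinct covariances = 15 × 0.248 = 3.720
Var(T) = sum of item variances + 2·Σcov = 8.44 + 2 × 3.720 = 15.880
α = (6/5)·(1 − 8.44/15.880) = 0.562

α = 0.562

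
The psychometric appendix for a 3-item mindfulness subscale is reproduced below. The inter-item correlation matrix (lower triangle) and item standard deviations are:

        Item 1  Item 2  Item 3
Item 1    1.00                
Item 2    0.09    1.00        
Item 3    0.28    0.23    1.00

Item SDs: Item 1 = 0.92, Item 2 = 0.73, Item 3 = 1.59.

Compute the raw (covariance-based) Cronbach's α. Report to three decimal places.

α = 0.411

Σσ²ᵢ = 0.92² + 0.73² + 1.59² = 3.9074
Covariances σ_ij = r_ij · s_i · s_j:
  σ(Item 1,Item 2) = 0.09 × 0.92 × 0.73 = 0.0604
  σ(Item 1,Item 3) = 0.28 × 0.92 × 1.59 = 0.4096
  σ(Item 2,Item 3) = 0.23 × 0.73 × 1.59 = 0.2670
σ²_T = Σσ²ᵢ + 2·Σσ_ij = 3.9074 + 2 × 0.7370 = 5.3814
α = (3/2)·(1 − 3.9074/5.3814) = 0.411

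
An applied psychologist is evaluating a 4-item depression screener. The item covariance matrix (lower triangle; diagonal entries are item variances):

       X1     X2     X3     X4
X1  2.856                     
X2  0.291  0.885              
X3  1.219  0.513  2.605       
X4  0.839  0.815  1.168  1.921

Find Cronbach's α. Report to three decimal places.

Cronbach's α = 0.719

sum of item variances = 2.856 + 0.885 + 2.605 + 1.921 = 8.267
Σ_{i<j} σ_ij = 4.845
Var(T) = 8.267 + 2 × 4.845 = 17.957
α = (k/(k−1))·(1 − sum of item variances/Var(T)) = (4/3)·(1 − 8.267/17.957) = 0.719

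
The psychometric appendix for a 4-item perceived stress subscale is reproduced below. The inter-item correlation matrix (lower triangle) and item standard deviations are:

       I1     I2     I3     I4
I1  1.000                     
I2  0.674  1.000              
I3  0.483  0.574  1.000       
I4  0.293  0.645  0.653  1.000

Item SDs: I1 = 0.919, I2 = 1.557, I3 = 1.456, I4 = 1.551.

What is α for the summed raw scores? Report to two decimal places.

Σσ²ᵢ = 0.919² + 1.557² + 1.456² + 1.551² = 7.7943
Covariances σ_ij = r_ij · s_i · s_j:
  σ(I1,I2) = 0.674 × 0.919 × 1.557 = 0.9644
  σ(I1,I3) = 0.483 × 0.919 × 1.456 = 0.6463
  σ(I1,I4) = 0.293 × 0.919 × 1.551 = 0.4176
  σ(I2,I3) = 0.574 × 1.557 × 1.456 = 1.3013
  σ(I2,I4) = 0.645 × 1.557 × 1.551 = 1.5576
  σ(I3,I4) = 0.653 × 1.456 × 1.551 = 1.4746
σ²_T = Σσ²ᵢ + 2·Σσ_ij = 7.7943 + 2 × 6.3618 = 20.5179
α = (4/3)·(1 − 7.7943/20.5179) = 0.83

α = 0.83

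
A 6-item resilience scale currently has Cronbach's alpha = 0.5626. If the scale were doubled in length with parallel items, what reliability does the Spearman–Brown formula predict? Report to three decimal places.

predicted reliability = 0.720

Length factor m = 2
α' = m·α / (1 + (m−1)·α)
   = 2 × 0.5626 / (1 + (2 − 1) × 0.5626)
   = 1.1252 / 1.5626 = 0.720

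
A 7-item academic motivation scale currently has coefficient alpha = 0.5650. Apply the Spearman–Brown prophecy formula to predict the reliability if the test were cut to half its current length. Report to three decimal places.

predicted reliability = 0.394

Length factor m = 1/2
α' = m·α / (1 − (1−m)·α)
   = 1/2 × 0.5650 / (1 − (1 − 1/2) × 0.5650)
   = 0.2825 / 0.7175 = 0.394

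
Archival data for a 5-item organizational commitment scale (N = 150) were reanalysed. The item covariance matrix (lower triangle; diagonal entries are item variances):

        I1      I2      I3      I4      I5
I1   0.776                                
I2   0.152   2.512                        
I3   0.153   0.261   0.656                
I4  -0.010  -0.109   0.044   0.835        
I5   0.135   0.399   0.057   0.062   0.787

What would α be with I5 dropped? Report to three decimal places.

α = 0.227

Remaining items: I1, I2, I3, I4 (k = 4).
Σσ²ᵢ = 0.776 + 2.512 + 0.656 + 0.835 = 4.779
Var(T) = 4.779 + 2 × 0.491 = 5.761
α (item deleted) = (4/3)·(1 − 4.779/5.761) = 0.227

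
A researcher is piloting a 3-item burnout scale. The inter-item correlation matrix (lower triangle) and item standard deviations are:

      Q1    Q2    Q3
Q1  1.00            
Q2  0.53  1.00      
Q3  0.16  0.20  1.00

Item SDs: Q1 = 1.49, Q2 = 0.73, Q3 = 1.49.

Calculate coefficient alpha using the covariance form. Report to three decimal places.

coefficient alpha = 0.474

Σσ²ᵢ = 1.49² + 0.73² + 1.49² = 4.9731
Covariances σ_ij = r_ij · s_i · s_j:
  σ(Q1,Q2) = 0.53 × 1.49 × 0.73 = 0.5765
  σ(Q1,Q3) = 0.16 × 1.49 × 1.49 = 0.3552
  σ(Q2,Q3) = 0.20 × 0.73 × 1.49 = 0.2175
σ²_T = Σσ²ᵢ + 2·Σσ_ij = 4.9731 + 2 × 1.1492 = 7.2715
α = (3/2)·(1 − 4.9731/7.2715) = 0.474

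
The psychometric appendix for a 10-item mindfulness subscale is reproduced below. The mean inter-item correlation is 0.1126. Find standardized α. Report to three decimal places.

Standardized α = k·r̄ / (1 + (k−1)·r̄) = 10 × 0.1126 / (1 + 9 × 0.1126)
  = 1.1260 / 2.0134 = 0.559

standardized α = 0.559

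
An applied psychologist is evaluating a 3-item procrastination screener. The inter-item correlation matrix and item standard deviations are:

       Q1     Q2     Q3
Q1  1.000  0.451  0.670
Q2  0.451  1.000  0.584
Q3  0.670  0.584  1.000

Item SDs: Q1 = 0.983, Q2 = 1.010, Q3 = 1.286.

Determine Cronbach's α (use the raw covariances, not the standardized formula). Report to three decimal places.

Cronbach's α = 0.795

Σσ²ᵢ = 0.983² + 1.010² + 1.286² = 3.6402
Covariances σ_ij = r_ij · s_i · s_j:
  σ(Q1,Q2) = 0.451 × 0.983 × 1.010 = 0.4478
  σ(Q1,Q3) = 0.670 × 0.983 × 1.286 = 0.8470
  σ(Q2,Q3) = 0.584 × 1.010 × 1.286 = 0.7585
σ²_T = Σσ²ᵢ + 2·Σσ_ij = 3.6402 + 2 × 2.0533 = 7.7468
α = (3/2)·(1 − 3.6402/7.7468) = 0.795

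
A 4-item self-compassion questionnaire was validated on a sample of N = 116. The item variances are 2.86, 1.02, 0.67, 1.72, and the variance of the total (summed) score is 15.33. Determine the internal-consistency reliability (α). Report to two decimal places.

Σσᵢ² = 2.86 + 1.02 + 0.67 + 1.72 = 6.27
α = (k/(k−1))·(1 − Σσᵢ²/σ²_total) = (4/3)·(1 − 6.27/15.33) = 0.79

α = 0.79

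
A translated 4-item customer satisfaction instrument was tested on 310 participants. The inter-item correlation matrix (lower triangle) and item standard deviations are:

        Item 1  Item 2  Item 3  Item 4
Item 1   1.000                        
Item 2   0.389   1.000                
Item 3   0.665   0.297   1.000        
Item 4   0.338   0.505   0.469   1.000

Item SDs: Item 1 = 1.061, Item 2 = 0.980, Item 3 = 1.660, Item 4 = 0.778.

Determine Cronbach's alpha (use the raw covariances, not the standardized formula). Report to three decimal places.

Σσ²ᵢ = 1.061² + 0.980² + 1.660² + 0.778² = 5.4470
Covariances σ_ij = r_ij · s_i · s_j:
  σ(Item 1,Item 2) = 0.389 × 1.061 × 0.980 = 0.4045
  σ(Item 1,Item 3) = 0.665 × 1.061 × 1.660 = 1.1712
  σ(Item 1,Item 4) = 0.338 × 1.061 × 0.778 = 0.2790
  σ(Item 2,Item 3) = 0.297 × 0.980 × 1.660 = 0.4832
  σ(Item 2,Item 4) = 0.505 × 0.980 × 0.778 = 0.3850
  σ(Item 3,Item 4) = 0.469 × 1.660 × 0.778 = 0.6057
σ²_T = Σσ²ᵢ + 2·Σσ_ij = 5.4470 + 2 × 3.3286 = 12.1042
α = (4/3)·(1 − 5.4470/12.1042) = 0.733

Cronbach's alpha = 0.733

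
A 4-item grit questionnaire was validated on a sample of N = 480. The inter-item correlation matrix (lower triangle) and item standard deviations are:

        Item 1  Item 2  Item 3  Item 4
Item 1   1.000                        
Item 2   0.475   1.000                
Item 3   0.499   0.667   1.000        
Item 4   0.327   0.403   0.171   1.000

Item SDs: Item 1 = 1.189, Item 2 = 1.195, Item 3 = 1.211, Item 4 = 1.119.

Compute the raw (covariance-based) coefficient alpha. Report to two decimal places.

Σσ²ᵢ = 1.189² + 1.195² + 1.211² + 1.119² = 5.5604
Covariances σ_ij = r_ij · s_i · s_j:
  σ(Item 1,Item 2) = 0.475 × 1.189 × 1.195 = 0.6749
  σ(Item 1,Item 3) = 0.499 × 1.189 × 1.211 = 0.7185
  σ(Item 1,Item 4) = 0.327 × 1.189 × 1.119 = 0.4351
  σ(Item 2,Item 3) = 0.667 × 1.195 × 1.211 = 0.9652
  σ(Item 2,Item 4) = 0.403 × 1.195 × 1.119 = 0.5389
  σ(Item 3,Item 4) = 0.171 × 1.211 × 1.119 = 0.2317
σ²_T = Σσ²ᵢ + 2·Σσ_ij = 5.5604 + 2 × 3.5643 = 12.6890
α = (4/3)·(1 − 5.5604/12.6890) = 0.75

α = 0.75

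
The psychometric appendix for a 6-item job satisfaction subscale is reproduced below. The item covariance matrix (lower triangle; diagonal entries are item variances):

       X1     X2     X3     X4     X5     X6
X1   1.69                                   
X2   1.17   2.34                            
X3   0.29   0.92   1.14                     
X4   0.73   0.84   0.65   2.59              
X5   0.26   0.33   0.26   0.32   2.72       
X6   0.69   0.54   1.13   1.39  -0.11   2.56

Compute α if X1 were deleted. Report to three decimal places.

Remaining items: X2, X3, X4, X5, X6 (k = 5).
Σσ²ᵢ = 2.34 + 1.14 + 2.59 + 2.72 + 2.56 = 11.35
total variance = 11.35 + 2 × 6.27 = 23.89
α (item deleted) = (5/4)·(1 − 11.35/23.89) = 0.656

α = 0.656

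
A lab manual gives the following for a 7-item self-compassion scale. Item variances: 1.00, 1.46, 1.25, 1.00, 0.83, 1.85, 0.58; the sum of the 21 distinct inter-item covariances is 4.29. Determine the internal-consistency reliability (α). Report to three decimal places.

α = 0.605

ΣVar(i) = 1.00 + 1.46 + 1.25 + 1.00 + 0.83 + 1.85 + 0.58 = 7.97
Sum of distinct covariances = 4.29
Var(T) = ΣVar(i) + 2·Σcov = 7.97 + 2 × 4.29 = 16.55
α = (7/6)·(1 − 7.97/16.55) = 0.605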